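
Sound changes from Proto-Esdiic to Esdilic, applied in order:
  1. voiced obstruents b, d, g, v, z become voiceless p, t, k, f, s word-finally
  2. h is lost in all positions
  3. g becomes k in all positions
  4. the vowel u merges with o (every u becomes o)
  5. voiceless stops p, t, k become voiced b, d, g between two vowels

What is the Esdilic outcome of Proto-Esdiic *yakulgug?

yagolkok

Esdilic: *yakulgug
  yakulgug → yakulguk   [final devoicing]
  yakulguk (rule 2 does not apply)
  yakulguk → yakulkuk   [unconditioned shift]
  yakulkuk → yakolkok   [vowel merger]
  yakolkok → yagolkok   [intervocalic voicing]
  giving Esdilic yagolkok.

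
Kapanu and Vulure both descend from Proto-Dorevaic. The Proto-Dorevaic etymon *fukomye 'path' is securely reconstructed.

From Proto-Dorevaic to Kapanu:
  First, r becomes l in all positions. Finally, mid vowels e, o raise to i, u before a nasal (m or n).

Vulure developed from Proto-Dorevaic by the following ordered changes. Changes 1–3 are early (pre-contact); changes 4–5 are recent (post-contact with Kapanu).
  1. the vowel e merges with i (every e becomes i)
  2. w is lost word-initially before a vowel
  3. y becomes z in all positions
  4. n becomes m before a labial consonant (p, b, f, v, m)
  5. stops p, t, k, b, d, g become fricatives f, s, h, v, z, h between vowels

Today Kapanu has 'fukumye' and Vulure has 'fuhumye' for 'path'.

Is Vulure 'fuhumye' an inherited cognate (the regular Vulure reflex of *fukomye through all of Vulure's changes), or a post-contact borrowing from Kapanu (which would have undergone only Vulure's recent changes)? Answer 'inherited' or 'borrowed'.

borrowed

If inherited, *fukomye would pass through all of Vulure's changes:
Vulure: start from *fukomye.
  rule 1 (vowel merger): fukomye → fukomyi
  rule 2: no change — fukomyi
  rule 3 (unconditioned shift): fukomyi → fukomzi
  rule 4: no change — fukomzi
  rule 5 (intervocalic lenition): fukomzi → fuhomzi
  ⇒ Vulure fuhomzi
If borrowed from Kapanu 'fukumye' after the early changes, it would undergo only the recent ones:
  rule 4 (nasal place assimilation): no change (fukumye)
  rule 5 (intervocalic lenition): fukumye → fuhumye
  ⇒ as a loan: fuhumye
Vulure 'fuhumye' matches the loan outcome 'fuhumye', not the inherited 'fuhomzi' — it skipped the early Vulure changes, so it was borrowed from Kapanu.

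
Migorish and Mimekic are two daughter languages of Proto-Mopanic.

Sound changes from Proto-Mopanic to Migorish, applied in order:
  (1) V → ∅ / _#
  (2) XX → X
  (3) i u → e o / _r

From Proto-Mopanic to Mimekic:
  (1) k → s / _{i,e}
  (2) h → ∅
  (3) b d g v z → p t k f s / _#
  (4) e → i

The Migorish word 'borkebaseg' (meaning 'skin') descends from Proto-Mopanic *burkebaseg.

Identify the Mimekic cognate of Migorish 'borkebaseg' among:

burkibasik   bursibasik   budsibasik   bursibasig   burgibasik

Mimekic: *burkebaseg
  burkebaseg → bursebaseg   [palatalisation]
  bursebaseg (rule 2 does not apply)
  bursebaseg → bursebasek   [final devoicing]
  bursebasek → bursibasik   [vowel merger]
  giving Mimekic bursibasik.
The other candidates each miss or misapply at least one Mimekic change.

bursibasik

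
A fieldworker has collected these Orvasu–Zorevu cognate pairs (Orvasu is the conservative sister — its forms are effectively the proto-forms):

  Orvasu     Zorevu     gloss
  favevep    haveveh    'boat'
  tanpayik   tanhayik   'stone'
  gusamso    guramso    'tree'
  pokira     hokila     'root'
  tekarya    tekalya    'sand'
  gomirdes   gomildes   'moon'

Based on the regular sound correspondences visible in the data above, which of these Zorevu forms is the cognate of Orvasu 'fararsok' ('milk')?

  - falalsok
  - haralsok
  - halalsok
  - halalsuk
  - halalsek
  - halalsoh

halalsok

favevep ~ haveveh — Orvasu f corresponds to Zorevu h word-initially before a back vowel.
pokira ~ hokila — Orvasu r corresponds to Zorevu l between vowels (before a back vowel).
tekarya ~ tekalya, gomirdes ~ gomildes — Orvasu r corresponds to Zorevu l after a vowel, before a consonant other than r, m, n, p, b, f, v.
Applying these to Orvasu 'fararsok':
  fararsok → hararsok   (f→h word-initially before a back vowel)
  hararsok → halarsok   (r→l between vowels (before a back vowel))
  halarsok → halalsok   (r→l after a vowel, before a consonant other than r, m, n, p, b, f, v)
So the Zorevu cognate is 'halalsok'.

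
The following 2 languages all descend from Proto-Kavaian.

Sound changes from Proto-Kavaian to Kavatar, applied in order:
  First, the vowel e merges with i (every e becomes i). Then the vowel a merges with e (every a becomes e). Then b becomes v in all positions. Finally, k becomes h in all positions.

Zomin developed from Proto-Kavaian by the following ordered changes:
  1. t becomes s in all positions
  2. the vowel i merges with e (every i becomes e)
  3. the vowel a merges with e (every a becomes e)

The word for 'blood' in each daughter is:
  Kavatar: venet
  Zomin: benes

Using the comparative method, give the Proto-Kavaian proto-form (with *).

*banat

Position 1: Kavatar has v, Zomin has b. Zomin preserves b here (none of its changes turn any other segment into b), so the proto-segment is *b.
Position 4: Kavatar has e, Zomin has e. In Kavatar, e can only continue *a, so the proto-segment is *a.
Position 5: Kavatar has t, Zomin has s. Kavatar preserves t here (none of its changes turn any other segment into t), so the proto-segment is *t.
The remaining positions agree across the daughters. Check the candidate against every language:
Kavatar: *banat
  banat (rule 1 does not apply)
  banat → benet   [vowel merger]
  benet → venet   [unconditioned shift]
  venet (rule 4 does not apply)
  giving Kavatar venet.
Zomin: *banat
  banat → banas   [unconditioned shift]
  banas (rule 2 does not apply)
  banas → benes   [vowel merger]
  giving Zomin benes.
*banat is the unique common source.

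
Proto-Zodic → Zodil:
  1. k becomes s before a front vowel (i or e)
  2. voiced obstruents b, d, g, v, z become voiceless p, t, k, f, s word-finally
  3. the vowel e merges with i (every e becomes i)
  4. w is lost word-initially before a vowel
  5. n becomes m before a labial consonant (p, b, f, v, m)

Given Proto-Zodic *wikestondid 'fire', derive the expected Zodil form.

Zodil: *wikestondid > wisestondid > wisestondit > wisistondit > isistondit  (by palatalisation, final devoicing, vowel merger, glide loss)

isistondit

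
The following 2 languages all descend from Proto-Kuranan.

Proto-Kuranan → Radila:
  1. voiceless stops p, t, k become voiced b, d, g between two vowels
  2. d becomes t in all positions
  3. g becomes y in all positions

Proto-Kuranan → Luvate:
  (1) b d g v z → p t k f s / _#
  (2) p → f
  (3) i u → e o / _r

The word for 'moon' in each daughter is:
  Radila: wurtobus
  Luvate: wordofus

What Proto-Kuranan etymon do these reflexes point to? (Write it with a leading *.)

Position 4: Radila has t, Luvate has d. Luvate preserves d here (none of its changes turn any other segment into d), so the proto-segment is *d.
Position 6: Radila has b, Luvate has f. Taking the neighbouring segments as reconstructed: Radila b could go back to *p or *b; Luvate f could go back to *p or *f — the one source consistent with every daughter is *p.
Position 2: Radila has u, Luvate has o. Radila preserves u here (none of its changes turn any other segment into u), so the proto-segment is *u.
Continuing position by position gives *wurdopus; check it forward:
Radila: start from *wurdopus.
  rule 1 (intervocalic voicing): wurdopus → wurdobus
  rule 2 (unconditioned shift): wurdobus → wurtobus
  rule 3: no change — wurtobus
  ⇒ Radila wurtobus
Luvate: start from *wurdopus.
  rule 1: no change — wurdopus
  rule 2 (unconditioned shift): wurdopus → wurdofus
  rule 3 (pre-rhotic lowering): wurdofus → wordofus
  ⇒ Luvate wordofus
*wurdopus is the unique common source.

*wurdopus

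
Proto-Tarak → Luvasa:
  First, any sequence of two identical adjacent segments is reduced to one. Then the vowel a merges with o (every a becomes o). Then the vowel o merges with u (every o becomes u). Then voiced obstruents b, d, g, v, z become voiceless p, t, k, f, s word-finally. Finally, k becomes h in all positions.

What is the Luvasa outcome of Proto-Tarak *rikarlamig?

Luvasa: start from *rikarlamig.
  rule 1: no change — rikarlamig
  rule 2 (vowel merger): rikarlamig → rikorlomig
  rule 3 (vowel merger): rikorlomig → rikurlumig
  rule 4 (final devoicing): rikurlumig → rikurlumik
  rule 5 (unconditioned shift): rikurlumik → rihurlumih
  ⇒ Luvasa rihurlumih

rihurlumih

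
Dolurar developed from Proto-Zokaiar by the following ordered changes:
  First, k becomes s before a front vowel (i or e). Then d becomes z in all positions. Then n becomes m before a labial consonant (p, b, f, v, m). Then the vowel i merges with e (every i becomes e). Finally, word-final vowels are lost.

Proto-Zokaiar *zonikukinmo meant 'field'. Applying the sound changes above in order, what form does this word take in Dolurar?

Dolurar: *zonikukinmo
  zonikukinmo → zonikusinmo   [palatalisation]
  zonikusinmo (rule 2 does not apply)
  zonikusinmo → zonikusimmo   [nasal place assimilation]
  zonikusimmo → zonekusemmo   [vowel merger]
  zonekusemmo → zonekusemm   [apocope]
  giving Dolurar zonekusemm.

zonekusemm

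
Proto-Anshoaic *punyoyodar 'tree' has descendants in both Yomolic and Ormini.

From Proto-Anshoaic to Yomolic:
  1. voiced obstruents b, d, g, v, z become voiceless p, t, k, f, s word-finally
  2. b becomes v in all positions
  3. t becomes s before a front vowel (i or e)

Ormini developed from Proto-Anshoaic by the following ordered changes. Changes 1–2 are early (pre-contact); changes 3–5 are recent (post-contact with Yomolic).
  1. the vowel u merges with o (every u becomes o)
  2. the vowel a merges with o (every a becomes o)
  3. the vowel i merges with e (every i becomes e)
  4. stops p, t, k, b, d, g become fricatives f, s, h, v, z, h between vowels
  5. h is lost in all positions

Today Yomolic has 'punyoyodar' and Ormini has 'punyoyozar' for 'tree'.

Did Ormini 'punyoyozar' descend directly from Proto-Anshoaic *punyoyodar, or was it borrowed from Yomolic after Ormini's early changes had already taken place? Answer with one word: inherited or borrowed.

borrowed

If inherited, *punyoyodar would pass through all of Ormini's changes:
Ormini: *punyoyodar
  punyoyodar → ponyoyodar   [vowel merger]
  ponyoyodar → ponyoyodor   [vowel merger]
  ponyoyodor (rule 3 does not apply)
  ponyoyodor → ponyoyozor   [intervocalic lenition]
  ponyoyozor (rule 5 does not apply)
  giving Ormini ponyoyozor.
If borrowed from Yomolic 'punyoyodar' after the early changes, it would undergo only the recent ones:
  rule 3 (vowel merger): no change (punyoyodar)
  rule 4 (intervocalic lenition): punyoyodar → punyoyozar
  rule 5 (h-loss): no change (punyoyozar)
  ⇒ as a loan: punyoyozar
Ormini 'punyoyozar' matches the loan outcome 'punyoyozar', not the inherited 'ponyoyozor' — it skipped the early Ormini changes, so it was borrowed from Yomolic.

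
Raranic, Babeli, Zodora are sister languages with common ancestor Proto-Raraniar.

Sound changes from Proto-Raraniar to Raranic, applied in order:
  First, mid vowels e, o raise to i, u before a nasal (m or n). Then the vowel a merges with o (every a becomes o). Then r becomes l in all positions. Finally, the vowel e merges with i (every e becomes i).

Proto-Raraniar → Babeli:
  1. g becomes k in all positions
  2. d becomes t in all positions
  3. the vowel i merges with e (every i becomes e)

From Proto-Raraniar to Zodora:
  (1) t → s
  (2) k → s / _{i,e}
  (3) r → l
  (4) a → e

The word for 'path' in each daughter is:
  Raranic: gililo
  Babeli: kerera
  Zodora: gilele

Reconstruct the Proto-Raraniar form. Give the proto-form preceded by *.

*girera

Position 6: Raranic has o, Babeli has a, Zodora has e. Babeli preserves a here (none of its changes turn any other segment into a), so the proto-segment is *a.
Position 5: Raranic has l, Babeli has r, Zodora has l. Babeli preserves r here (none of its changes turn any other segment into r), so the proto-segment is *r.
Continuing position by position gives *girera; check it forward:
Raranic: *girera
  girera (rule 1 does not apply)
  girera → girero   [vowel merger]
  girero → gilelo   [unconditioned shift]
  gilelo → gililo   [vowel merger]
  giving Raranic gililo.
Babeli: *girera > kirera > kerera  (by unconditioned shift, vowel merger)
Zodora: *girera > gilela > gilele  (by unconditioned shift, vowel merger)
Only *girera yields all of Raranic gililo, Babeli kerera, Zodora gilele.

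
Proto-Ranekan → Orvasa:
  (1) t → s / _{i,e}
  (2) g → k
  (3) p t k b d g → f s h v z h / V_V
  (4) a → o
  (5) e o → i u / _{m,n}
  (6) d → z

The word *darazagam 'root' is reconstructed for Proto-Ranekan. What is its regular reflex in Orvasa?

Orvasa: *darazagam
  darazagam (rule 1 does not apply)
  darazagam → darazakam   [unconditioned shift]
  darazakam → darazaham   [intervocalic lenition]
  darazaham → dorozohom   [vowel merger]
  dorozohom → dorozohum   [pre-nasal raising]
  dorozohum → zorozohum   [unconditioned shift]
  giving Orvasa zorozohum.

zorozohum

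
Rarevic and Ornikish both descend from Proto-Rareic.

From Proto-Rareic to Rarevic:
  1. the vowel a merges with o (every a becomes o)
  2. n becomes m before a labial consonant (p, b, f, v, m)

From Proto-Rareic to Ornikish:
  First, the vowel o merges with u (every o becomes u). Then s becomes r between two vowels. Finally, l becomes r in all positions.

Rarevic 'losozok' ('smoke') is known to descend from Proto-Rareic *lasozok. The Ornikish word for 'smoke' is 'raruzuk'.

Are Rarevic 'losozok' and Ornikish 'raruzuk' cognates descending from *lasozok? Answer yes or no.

yes

Derive the expected Ornikish reflex of *lasozok:
Ornikish: start from *lasozok.
  rule 1 (vowel merger): lasozok → lasuzuk
  rule 2 (rhotacism): lasuzuk → laruzuk
  rule 3 (unconditioned shift): laruzuk → raruzuk
  ⇒ Ornikish raruzuk
Ornikish 'raruzuk' matches the regular reflex exactly, so the pair is cognate.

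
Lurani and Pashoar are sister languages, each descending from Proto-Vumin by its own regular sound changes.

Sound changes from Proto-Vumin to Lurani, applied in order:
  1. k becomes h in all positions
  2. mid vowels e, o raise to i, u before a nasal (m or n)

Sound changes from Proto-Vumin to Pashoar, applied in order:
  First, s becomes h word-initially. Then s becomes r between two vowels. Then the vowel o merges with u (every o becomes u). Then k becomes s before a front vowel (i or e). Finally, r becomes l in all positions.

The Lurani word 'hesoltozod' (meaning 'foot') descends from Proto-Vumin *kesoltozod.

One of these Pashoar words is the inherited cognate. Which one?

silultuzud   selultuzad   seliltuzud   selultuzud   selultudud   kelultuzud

selultuzud

Pashoar: *kesoltozod
  kesoltozod (rule 1 does not apply)
  kesoltozod → keroltozod   [rhotacism]
  keroltozod → kerultuzud   [vowel merger]
  kerultuzud → serultuzud   [palatalisation]
  serultuzud → selultuzud   [unconditioned shift]
  giving Pashoar selultuzud.
Only 'selultuzud' matches the regular Pashoar development of *kesoltozod.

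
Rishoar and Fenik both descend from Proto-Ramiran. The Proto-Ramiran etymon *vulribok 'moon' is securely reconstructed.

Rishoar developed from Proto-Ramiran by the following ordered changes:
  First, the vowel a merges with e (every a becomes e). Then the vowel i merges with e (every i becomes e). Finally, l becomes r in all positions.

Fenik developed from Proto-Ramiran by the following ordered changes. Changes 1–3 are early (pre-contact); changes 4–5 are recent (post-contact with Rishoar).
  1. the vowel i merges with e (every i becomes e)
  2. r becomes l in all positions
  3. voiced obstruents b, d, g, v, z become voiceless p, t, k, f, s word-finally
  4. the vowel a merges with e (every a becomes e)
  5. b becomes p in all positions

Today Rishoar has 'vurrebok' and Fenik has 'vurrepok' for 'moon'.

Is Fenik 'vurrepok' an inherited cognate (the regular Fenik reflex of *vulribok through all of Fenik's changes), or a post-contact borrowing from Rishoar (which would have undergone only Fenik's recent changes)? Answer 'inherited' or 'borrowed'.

borrowed

If inherited, *vulribok would pass through all of Fenik's changes:
Fenik: *vulribok > vulrebok > vullebok > vullepok  (by vowel merger, unconditioned shift, unconditioned shift)
If borrowed from Rishoar 'vurrebok' after the early changes, it would undergo only the recent ones:
  rule 4 (vowel merger): no change (vurrebok)
  rule 5 (unconditioned shift): vurrebok → vurrepok
  ⇒ as a loan: vurrepok
Fenik 'vurrepok' matches the loan outcome 'vurrepok', not the inherited 'vullepok' — it skipped the early Fenik changes, so it was borrowed from Rishoar.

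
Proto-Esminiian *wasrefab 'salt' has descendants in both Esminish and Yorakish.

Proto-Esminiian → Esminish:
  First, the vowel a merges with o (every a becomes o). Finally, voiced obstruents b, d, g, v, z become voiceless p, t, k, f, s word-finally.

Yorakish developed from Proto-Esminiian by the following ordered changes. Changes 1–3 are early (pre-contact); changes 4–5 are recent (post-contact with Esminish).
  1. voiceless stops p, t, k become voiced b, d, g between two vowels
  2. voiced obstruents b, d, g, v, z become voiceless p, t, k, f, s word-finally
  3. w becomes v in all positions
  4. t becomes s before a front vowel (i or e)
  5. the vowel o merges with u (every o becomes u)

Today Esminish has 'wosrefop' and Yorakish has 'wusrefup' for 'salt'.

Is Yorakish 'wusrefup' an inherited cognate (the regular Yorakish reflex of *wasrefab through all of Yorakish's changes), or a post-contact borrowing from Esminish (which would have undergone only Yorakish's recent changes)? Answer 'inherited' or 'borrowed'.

If inherited, *wasrefab would pass through all of Yorakish's changes:
Yorakish: *wasrefab > wasrefap > vasrefap  (by final devoicing, unconditioned shift)
If borrowed from Esminish 'wosrefop' after the early changes, it would undergo only the recent ones:
  rule 4 (palatalisation): no change (wosrefop)
  rule 5 (vowel merger): wosrefop → wusrefup
  ⇒ as a loan: wusrefup
Yorakish 'wusrefup' matches the loan outcome 'wusrefup', not the inherited 'vasrefap' — it skipped the early Yorakish changes, so it was borrowed from Esminish.

borrowed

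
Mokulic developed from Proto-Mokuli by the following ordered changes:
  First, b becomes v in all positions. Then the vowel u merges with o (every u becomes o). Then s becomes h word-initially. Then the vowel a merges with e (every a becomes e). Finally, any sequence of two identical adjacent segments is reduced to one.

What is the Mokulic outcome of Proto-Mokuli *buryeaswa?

voryeswe

Mokulic: start from *buryeaswa.
  rule 1 (unconditioned shift): buryeaswa → vuryeaswa
  rule 2 (vowel merger): vuryeaswa → voryeaswa
  rule 3: no change — voryeaswa
  rule 4 (vowel merger): voryeaswa → voryeeswe
  rule 5 (degemination): voryeeswe → voryeswe
  ⇒ Mokulic voryeswe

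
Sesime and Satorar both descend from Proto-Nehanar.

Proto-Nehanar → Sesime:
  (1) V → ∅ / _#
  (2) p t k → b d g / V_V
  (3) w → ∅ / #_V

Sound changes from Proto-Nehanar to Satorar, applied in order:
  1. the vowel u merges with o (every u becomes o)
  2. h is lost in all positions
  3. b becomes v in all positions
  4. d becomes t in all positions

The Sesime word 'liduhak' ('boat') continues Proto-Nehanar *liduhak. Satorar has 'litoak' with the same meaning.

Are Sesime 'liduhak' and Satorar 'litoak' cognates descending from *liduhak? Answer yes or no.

Derive the expected Satorar reflex of *liduhak:
Satorar: start from *liduhak.
  rule 1 (vowel merger): liduhak → lidohak
  rule 2 (h-loss): lidohak → lidoak
  rule 3: no change — lidoak
  rule 4 (unconditioned shift): lidoak → litoak
  ⇒ Satorar litoak
Satorar 'litoak' matches the regular reflex exactly, so the pair is cognate.

yes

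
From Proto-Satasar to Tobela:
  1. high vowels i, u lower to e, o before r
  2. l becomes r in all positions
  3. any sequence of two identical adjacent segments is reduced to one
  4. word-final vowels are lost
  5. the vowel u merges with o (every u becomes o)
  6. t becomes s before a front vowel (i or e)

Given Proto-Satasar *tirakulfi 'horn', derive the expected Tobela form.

serakorf

Tobela: *tirakulfi > terakulfi > terakurfi > terakurf > terakorf > serakorf  (by pre-rhotic lowering, unconditioned shift, apocope, vowel merger, palatalisation)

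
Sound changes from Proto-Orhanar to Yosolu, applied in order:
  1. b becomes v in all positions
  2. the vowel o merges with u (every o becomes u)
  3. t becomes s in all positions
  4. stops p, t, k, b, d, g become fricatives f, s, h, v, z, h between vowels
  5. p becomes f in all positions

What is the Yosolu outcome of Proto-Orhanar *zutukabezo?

Yosolu: *zutukabezo > zutukavezo > zutukavezu > zusukavezu > zusuhavezu  (by unconditioned shift, vowel merger, unconditioned shift, intervocalic lenition)

zusuhavezu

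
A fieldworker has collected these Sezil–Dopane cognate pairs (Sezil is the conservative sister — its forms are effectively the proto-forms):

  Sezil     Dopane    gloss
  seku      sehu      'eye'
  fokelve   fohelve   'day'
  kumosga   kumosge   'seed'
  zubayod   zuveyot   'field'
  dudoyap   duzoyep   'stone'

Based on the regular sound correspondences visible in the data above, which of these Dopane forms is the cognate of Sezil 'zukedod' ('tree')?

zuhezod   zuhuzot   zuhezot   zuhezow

fokelve ~ fohelve — Sezil k corresponds to Dopane h between vowels (before a front vowel).
dudoyap ~ duzoyep — Sezil d corresponds to Dopane z between vowels (before a back vowel).
zubayod ~ zuveyot — Sezil d corresponds to Dopane t word-finally.
Applying these to Sezil 'zukedod':
  zukedod → zuhedod   (k→h between vowels (before a front vowel))
  zuhedod → zuhezod   (d→z between vowels (before a back vowel))
  zuhezod → zuhezot   (d→t word-finally)
So the Dopane cognate is 'zuhezot'.

zuhezot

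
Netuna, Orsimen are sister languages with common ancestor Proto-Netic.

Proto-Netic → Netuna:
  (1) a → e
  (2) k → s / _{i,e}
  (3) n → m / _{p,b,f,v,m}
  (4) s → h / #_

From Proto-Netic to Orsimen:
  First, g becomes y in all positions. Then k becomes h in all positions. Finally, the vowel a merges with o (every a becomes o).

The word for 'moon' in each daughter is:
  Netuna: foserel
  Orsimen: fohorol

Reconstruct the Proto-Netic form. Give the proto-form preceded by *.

*fokaral

Position 6: Netuna has e, Orsimen has o. Taking the neighbouring segments as reconstructed: Netuna e could go back to *a or *e; Orsimen o could go back to *a or *o — the one source consistent with every daughter is *a.
Position 4: Netuna has e, Orsimen has o. Taking the neighbouring segments as reconstructed: Netuna e could go back to *a or *e; Orsimen o could go back to *a or *o — the one source consistent with every daughter is *a.
Position 3: Netuna has s, Orsimen has h. Taking the neighbouring segments as reconstructed: Netuna s could go back to *k or *s; Orsimen h could go back to *k or *h — the one source consistent with every daughter is *k.
This points to *fokaral. Verify forward in each daughter:
Netuna: start from *fokaral.
  rule 1 (vowel merger): fokaral → fokerel
  rule 2 (palatalisation): fokerel → foserel
  rule 3: no change — foserel
  rule 4: no change — foserel
  ⇒ Netuna foserel
Orsimen: *fokaral
  fokaral (rule 1 does not apply)
  fokaral → foharal   [unconditioned shift]
  foharal → fohorol   [vowel merger]
  giving Orsimen fohorol.
*fokaral is the unique common source.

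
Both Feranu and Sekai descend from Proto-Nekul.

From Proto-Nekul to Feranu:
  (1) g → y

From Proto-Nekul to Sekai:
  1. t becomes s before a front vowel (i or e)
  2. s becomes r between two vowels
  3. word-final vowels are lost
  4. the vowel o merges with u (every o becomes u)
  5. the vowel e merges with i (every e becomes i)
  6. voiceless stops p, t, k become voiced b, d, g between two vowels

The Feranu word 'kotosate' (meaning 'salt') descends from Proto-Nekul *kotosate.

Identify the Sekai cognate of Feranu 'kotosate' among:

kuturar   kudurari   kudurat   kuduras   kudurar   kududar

kudurar

Sekai: start from *kotosate.
  rule 1 (palatalisation): kotosate → kotosase
  rule 2 (rhotacism): kotosase → kotorare
  rule 3 (apocope): kotorare → kotorar
  rule 4 (vowel merger): kotorar → kuturar
  rule 5: no change — kuturar
  rule 6 (intervocalic voicing): kuturar → kudurar
  ⇒ Sekai kudurar
The other candidates each miss or misapply at least one Sekai change.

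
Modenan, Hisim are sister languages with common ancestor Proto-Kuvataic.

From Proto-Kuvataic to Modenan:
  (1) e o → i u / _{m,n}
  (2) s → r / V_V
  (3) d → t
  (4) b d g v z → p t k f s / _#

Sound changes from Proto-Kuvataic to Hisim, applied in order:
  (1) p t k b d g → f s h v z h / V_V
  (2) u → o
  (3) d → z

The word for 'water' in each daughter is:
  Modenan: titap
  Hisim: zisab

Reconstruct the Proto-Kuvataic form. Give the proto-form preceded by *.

Position 1: Modenan has t, Hisim has z. Taking the neighbouring segments as reconstructed: Modenan t could go back to *t or *d; Hisim z could go back to *d or *z — the one source consistent with every daughter is *d.
Position 5: Modenan has p, Hisim has b. Hisim preserves b here (none of its changes turn any other segment into b), so the proto-segment is *b.
Position 3: Modenan has t, Hisim has s. Taking the neighbouring segments as reconstructed: Modenan t could go back to *t or *d; Hisim s could go back to *t or *s — the one source consistent with every daughter is *t.
The remaining positions agree across the daughters. Check the candidate against every language:
Modenan: start from *ditab.
  rule 1: no change — ditab
  rule 2: no change — ditab
  rule 3 (unconditioned shift): ditab → titab
  rule 4 (final devoicing): titab → titap
  ⇒ Modenan titap
Hisim: *ditab > disab > zisab  (by intervocalic lenition, unconditioned shift)
Only *ditab yields all of Modenan titap, Hisim zisab.

*ditab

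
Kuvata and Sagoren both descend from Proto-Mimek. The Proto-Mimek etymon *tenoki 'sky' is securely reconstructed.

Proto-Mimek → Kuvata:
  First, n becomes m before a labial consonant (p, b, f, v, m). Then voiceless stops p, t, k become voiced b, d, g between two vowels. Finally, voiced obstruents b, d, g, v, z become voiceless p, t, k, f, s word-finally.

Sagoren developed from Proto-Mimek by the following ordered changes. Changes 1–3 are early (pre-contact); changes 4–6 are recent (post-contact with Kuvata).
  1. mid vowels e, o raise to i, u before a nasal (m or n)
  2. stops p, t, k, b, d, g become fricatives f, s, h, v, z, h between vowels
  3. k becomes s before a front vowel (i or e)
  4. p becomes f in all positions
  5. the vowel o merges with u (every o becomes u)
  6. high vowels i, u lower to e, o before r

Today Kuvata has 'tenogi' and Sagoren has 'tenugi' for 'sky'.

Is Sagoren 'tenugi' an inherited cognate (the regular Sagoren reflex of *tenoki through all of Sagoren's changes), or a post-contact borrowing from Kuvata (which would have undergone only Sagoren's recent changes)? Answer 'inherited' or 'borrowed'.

If inherited, *tenoki would pass through all of Sagoren's changes:
Sagoren: *tenoki > tinoki > tinohi > tinuhi  (by pre-nasal raising, intervocalic lenition, vowel merger)
If borrowed from Kuvata 'tenogi' after the early changes, it would undergo only the recent ones:
  rule 4 (unconditioned shift): no change (tenogi)
  rule 5 (vowel merger): tenogi → tenugi
  rule 6 (pre-rhotic lowering): no change (tenugi)
  ⇒ as a loan: tenugi
Sagoren 'tenugi' matches the loan outcome 'tenugi', not the inherited 'tinuhi' — it skipped the early Sagoren changes, so it was borrowed from Kuvata.

borrowed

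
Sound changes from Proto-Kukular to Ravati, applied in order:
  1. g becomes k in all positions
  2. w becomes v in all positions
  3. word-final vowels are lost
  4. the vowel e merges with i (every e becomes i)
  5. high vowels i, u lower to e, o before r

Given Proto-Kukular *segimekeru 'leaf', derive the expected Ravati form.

sikimiker

Ravati: start from *segimekeru.
  rule 1 (unconditioned shift): segimekeru → sekimekeru
  rule 2: no change — sekimekeru
  rule 3 (apocope): sekimekeru → sekimeker
  rule 4 (vowel merger): sekimeker → sikimikir
  rule 5 (pre-rhotic lowering): sikimikir → sikimiker
  ⇒ Ravati sikimiker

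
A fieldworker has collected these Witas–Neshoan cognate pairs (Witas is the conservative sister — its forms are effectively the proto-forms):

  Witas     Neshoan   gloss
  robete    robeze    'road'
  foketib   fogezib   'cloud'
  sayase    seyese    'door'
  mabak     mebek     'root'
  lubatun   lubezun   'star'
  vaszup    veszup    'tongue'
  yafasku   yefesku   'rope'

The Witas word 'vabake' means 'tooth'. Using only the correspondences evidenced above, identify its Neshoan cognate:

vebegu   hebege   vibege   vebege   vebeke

vebege

mabak ~ mebek — Witas a corresponds to Neshoan e after a consonant, before a labial obstruent.
sayase ~ seyese, mabak ~ mebek — Witas a corresponds to Neshoan e after a consonant, before a consonant other than r, m, n, p, b, f, v.
foketib ~ fogezib — Witas k corresponds to Neshoan g between vowels (before a front vowel).
Applying these to Witas 'vabake':
  vabake → vebake   (a→e after a consonant, before a labial obstruent)
  vebake → vebeke   (a→e after a consonant, before a consonant other than r, m, n, p, b, f, v)
  vebeke → vebege   (k→g between vowels (before a front vowel))
So the Neshoan cognate is 'vebege'.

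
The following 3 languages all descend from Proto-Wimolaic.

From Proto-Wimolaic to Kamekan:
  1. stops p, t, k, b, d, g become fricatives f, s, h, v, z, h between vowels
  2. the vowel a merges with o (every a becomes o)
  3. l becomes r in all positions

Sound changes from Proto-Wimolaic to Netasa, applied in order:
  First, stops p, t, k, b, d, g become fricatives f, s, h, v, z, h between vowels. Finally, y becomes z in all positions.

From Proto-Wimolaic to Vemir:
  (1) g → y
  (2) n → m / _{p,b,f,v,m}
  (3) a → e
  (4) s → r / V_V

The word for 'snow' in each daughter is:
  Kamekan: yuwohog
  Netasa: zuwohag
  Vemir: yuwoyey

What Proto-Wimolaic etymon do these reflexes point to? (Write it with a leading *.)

Position 7: Kamekan has g, Netasa has g, Vemir has y. Kamekan preserves g here (none of its changes turn any other segment into g), so the proto-segment is *g.
Position 6: Kamekan has o, Netasa has a, Vemir has e. Netasa preserves a here (none of its changes turn any other segment into a), so the proto-segment is *a.
Position 1: Kamekan has y, Netasa has z, Vemir has y. Kamekan preserves y here (none of its changes turn any other segment into y), so the proto-segment is *y.
Verify the candidate proto-form against each daughter:
Kamekan: *yuwogag > yuwohag > yuwohog  (by intervocalic lenition, vowel merger)
Netasa: *yuwogag
  yuwogag → yuwohag   [intervocalic lenition]
  yuwohag → zuwohag   [unconditioned shift]
  giving Netasa zuwohag.
Vemir: *yuwogag
  yuwogag → yuwoyay   [unconditioned shift]
  yuwoyay (rule 2 does not apply)
  yuwoyay → yuwoyey   [vowel merger]
  yuwoyey (rule 4 does not apply)
  giving Vemir yuwoyey.
Only *yuwogag yields all of Kamekan yuwohog, Netasa zuwohag, Vemir yuwoyey.

*yuwogag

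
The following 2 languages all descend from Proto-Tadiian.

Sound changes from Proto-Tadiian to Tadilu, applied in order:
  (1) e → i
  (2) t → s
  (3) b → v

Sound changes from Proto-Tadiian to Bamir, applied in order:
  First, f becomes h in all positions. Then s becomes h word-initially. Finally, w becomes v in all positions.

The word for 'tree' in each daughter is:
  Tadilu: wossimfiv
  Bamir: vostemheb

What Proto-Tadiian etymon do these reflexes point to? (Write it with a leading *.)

*wostemfeb

Position 5: Tadilu has i, Bamir has e. Bamir preserves e here (none of its changes turn any other segment into e), so the proto-segment is *e.
Position 7: Tadilu has f, Bamir has h. Tadilu preserves f here (none of its changes turn any other segment into f), so the proto-segment is *f.
Position 8: Tadilu has i, Bamir has e. Bamir preserves e here (none of its changes turn any other segment into e), so the proto-segment is *e.
This points to *wostemfeb. Verify forward in each daughter:
Tadilu: start from *wostemfeb.
  rule 1 (vowel merger): wostemfeb → wostimfib
  rule 2 (unconditioned shift): wostimfib → wossimfib
  rule 3 (unconditioned shift): wossimfib → wossimfiv
  ⇒ Tadilu wossimfiv
Bamir: *wostemfeb
  wostemfeb → wostemheb   [unconditioned shift]
  wostemheb (rule 2 does not apply)
  wostemheb → vostemheb   [unconditioned shift]
  giving Bamir vostemheb.
Only *wostemfeb yields all of Tadilu wossimfiv, Bamir vostemheb.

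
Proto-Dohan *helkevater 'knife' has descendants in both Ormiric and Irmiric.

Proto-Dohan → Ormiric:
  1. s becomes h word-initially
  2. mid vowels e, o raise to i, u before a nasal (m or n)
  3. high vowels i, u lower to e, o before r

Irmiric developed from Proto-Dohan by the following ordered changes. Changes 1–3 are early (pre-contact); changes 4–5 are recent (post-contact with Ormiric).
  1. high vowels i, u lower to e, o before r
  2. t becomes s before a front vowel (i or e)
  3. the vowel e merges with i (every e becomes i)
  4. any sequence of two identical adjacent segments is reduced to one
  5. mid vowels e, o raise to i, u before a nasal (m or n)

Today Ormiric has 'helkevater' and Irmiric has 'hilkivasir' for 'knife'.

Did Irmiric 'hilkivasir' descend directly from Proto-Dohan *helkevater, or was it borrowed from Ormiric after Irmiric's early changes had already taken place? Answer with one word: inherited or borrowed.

If inherited, *helkevater would pass through all of Irmiric's changes:
Irmiric: start from *helkevater.
  rule 1: no change — helkevater
  rule 2 (palatalisation): helkevater → helkevaser
  rule 3 (vowel merger): helkevaser → hilkivasir
  rule 4: no change — hilkivasir
  rule 5: no change — hilkivasir
  ⇒ Irmiric hilkivasir
If borrowed from Ormiric 'helkevater' after the early changes, it would undergo only the recent ones:
  rule 4 (degemination): no change (helkevater)
  rule 5 (pre-nasal raising): no change (helkevater)
  ⇒ as a loan: helkevater
Irmiric 'hilkivasir' matches the inherited outcome exactly, so it is an inherited cognate, not a loan.

inherited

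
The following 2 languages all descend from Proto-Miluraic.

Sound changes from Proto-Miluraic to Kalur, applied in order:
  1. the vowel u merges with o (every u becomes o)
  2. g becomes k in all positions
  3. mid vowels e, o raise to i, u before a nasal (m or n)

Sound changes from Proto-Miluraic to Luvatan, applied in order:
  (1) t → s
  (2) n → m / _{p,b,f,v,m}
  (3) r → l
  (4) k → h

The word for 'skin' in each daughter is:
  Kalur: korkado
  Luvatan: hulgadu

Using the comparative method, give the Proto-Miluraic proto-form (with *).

*kurgadu

Position 3: Kalur has r, Luvatan has l. Kalur preserves r here (none of its changes turn any other segment into r), so the proto-segment is *r.
Position 4: Kalur has k, Luvatan has g. Luvatan preserves g here (none of its changes turn any other segment into g), so the proto-segment is *g.
Position 1: Kalur has k, Luvatan has h. Taking the neighbouring segments as reconstructed: Kalur k could go back to *k or *g; Luvatan h could go back to *k or *h — the one source consistent with every daughter is *k.
Continuing position by position gives *kurgadu; check it forward:
Kalur: start from *kurgadu.
  rule 1 (vowel merger): kurgadu → korgado
  rule 2 (unconditioned shift): korgado → korkado
  rule 3: no change — korkado
  ⇒ Kalur korkado
Luvatan: *kurgadu
  kurgadu (rule 1 does not apply)
  kurgadu (rule 2 does not apply)
  kurgadu → kulgadu   [unconditioned shift]
  kulgadu → hulgadu   [unconditioned shift]
  giving Luvatan hulgadu.
*kurgadu is the unique common source.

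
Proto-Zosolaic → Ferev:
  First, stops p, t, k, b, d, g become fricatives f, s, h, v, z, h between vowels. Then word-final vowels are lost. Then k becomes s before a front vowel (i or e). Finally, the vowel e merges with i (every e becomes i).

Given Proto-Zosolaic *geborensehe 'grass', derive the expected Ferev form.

givorinsih

Ferev: start from *geborensehe.
  rule 1 (intervocalic lenition): geborensehe → gevorensehe
  rule 2 (apocope): gevorensehe → gevorenseh
  rule 3: no change — gevorenseh
  rule 4 (vowel merger): gevorenseh → givorinsih
  ⇒ Ferev givorinsih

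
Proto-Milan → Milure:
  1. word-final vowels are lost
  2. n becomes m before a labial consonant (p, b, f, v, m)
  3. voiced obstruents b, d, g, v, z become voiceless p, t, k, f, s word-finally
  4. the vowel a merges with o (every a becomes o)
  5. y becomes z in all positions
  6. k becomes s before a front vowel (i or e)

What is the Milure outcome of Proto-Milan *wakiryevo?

Milure: *wakiryevo > wakiryev > wakiryef > wokiryef > wokirzef > wosirzef  (by apocope, final devoicing, vowel merger, unconditioned shift, palatalisation)

wosirzef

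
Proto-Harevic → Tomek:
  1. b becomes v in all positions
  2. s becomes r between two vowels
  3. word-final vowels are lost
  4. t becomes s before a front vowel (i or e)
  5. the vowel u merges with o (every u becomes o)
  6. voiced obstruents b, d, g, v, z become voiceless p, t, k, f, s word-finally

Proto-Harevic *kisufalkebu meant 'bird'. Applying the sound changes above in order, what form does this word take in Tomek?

kirofalkef

Tomek: *kisufalkebu > kisufalkevu > kirufalkevu > kirufalkev > kirofalkev > kirofalkef  (by unconditioned shift, rhotacism, apocope, vowel merger, final devoicing)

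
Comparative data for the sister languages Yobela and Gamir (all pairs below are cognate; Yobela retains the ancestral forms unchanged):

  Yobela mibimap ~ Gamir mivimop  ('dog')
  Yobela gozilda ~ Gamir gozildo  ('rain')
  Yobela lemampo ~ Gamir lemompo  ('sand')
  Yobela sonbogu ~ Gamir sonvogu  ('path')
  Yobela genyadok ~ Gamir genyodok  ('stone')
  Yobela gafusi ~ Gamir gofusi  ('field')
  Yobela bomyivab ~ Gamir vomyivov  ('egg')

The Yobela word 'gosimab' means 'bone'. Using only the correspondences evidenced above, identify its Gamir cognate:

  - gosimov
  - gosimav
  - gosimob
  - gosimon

bomyivab ~ vomyivov — Yobela a corresponds to Gamir o after a consonant, before a labial obstruent.
bomyivab ~ vomyivov — Yobela b corresponds to Gamir v word-finally.
Applying these to Yobela 'gosimab':
  gosimab → gosimob   (a→o after a consonant, before a labial obstruent)
  gosimob → gosimov   (b→v word-finally)
So the Gamir cognate is 'gosimov'.

gosimov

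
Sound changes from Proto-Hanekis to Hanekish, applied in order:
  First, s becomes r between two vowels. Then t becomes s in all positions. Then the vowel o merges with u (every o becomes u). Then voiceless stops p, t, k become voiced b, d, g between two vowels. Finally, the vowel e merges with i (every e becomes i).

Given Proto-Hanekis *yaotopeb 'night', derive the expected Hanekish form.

Hanekish: *yaotopeb
  yaotopeb (rule 1 does not apply)
  yaotopeb → yaosopeb   [unconditioned shift]
  yaosopeb → yausupeb   [vowel merger]
  yausupeb → yausubeb   [intervocalic voicing]
  yausubeb → yausubib   [vowel merger]
  giving Hanekish yausubib.

yausubib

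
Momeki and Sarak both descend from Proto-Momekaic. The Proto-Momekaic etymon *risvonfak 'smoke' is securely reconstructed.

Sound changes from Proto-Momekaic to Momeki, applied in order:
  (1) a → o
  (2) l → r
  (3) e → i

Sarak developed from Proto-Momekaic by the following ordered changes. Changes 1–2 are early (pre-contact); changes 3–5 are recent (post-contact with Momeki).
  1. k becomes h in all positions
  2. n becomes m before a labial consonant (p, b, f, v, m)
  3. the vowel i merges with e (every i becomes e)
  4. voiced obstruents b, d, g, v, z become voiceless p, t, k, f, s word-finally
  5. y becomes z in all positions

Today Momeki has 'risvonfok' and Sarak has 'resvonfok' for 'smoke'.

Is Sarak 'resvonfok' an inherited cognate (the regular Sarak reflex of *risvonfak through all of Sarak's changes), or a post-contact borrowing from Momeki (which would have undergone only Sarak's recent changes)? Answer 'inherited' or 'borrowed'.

borrowed

If inherited, *risvonfak would pass through all of Sarak's changes:
Sarak: *risvonfak > risvonfah > risvomfah > resvomfah  (by unconditioned shift, nasal place assimilation, vowel merger)
If borrowed from Momeki 'risvonfok' after the early changes, it would undergo only the recent ones:
  rule 3 (vowel merger): risvonfok → resvonfok
  rule 4 (final devoicing): no change (resvonfok)
  rule 5 (unconditioned shift): no change (resvonfok)
  ⇒ as a loan: resvonfok
Sarak 'resvonfok' matches the loan outcome 'resvonfok', not the inherited 'resvomfah' — it skipped the early Sarak changes, so it was borrowed from Momeki.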